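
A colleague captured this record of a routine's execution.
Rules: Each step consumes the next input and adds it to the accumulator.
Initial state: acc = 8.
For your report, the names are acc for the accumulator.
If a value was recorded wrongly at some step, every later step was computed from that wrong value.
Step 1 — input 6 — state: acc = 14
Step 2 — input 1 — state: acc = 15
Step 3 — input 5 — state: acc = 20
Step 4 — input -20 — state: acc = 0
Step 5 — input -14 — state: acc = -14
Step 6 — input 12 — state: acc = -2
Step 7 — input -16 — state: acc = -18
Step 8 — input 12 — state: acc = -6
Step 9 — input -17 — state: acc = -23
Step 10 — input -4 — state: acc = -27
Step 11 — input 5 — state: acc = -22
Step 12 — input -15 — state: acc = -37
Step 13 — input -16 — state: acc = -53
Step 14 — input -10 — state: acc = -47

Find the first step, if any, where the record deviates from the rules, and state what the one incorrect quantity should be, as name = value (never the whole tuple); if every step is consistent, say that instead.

Recomputing the run from the initial state:
step 1: acc = 14
step 2: acc = 15
step 3: acc = 20
step 4: acc = 0
step 5: acc = -14
step 6: acc = -2
step 7: acc = -18
step 8: acc = -6
step 9: acc = -23
step 10: acc = -27
step 11: acc = -22
step 12: acc = -37
step 13: acc = -53
step 14: acc = -63
The first disagreement with the record is at step 14, where the value should be acc = -63.

step 14, acc = -63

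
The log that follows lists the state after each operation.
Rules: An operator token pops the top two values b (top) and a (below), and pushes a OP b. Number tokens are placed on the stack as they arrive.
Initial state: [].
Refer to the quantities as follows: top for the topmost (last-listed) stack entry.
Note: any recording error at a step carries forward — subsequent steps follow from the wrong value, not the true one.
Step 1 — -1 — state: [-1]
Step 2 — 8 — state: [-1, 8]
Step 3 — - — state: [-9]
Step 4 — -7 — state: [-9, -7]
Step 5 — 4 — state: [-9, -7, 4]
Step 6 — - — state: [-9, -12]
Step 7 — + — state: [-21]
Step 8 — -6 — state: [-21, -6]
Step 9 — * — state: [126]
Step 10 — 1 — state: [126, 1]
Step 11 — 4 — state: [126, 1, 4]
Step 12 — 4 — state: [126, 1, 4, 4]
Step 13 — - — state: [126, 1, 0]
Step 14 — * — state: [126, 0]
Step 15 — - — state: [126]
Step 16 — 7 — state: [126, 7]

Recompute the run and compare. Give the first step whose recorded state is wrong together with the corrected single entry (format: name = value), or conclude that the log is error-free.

step 1: push -1: top = -1 -> consistent with the log
step 2: push 8: top = 8 -> consistent with the log
step 3: -1 - 8 = -9 -> no discrepancy
step 4: push -7: top = -7 -> consistent with the log
step 5: push 4: top = 4 -> no discrepancy
step 6: -7 - 4 = -11 -> the recorded entry deviates here
The earliest wrong entry is at step 6: it should read top = -11.

step 6, top = -11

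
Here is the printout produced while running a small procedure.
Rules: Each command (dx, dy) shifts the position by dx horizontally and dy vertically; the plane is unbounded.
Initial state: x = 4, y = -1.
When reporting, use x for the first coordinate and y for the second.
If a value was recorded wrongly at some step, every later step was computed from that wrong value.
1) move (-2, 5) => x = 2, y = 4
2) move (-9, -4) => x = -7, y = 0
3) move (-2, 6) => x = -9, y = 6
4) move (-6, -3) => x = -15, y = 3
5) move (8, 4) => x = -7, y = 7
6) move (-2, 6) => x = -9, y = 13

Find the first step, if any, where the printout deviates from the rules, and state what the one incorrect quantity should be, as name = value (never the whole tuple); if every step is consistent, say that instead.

1. x = 4 + (-2) = 2, y = -1 + (5) = 4 (no discrepancy)
2. x = 2 + (-9) = -7, y = 4 + (-4) = 0 (exactly as logged)
3. x = -7 + (-2) = -9, y = 0 + (6) = 6 (confirmed correct)
4. x = -9 + (-6) = -15, y = 6 + (-3) = 3 (consistent with the printout)
5. x = -15 + (8) = -7, y = 3 + (4) = 7 (consistent with the printout)
6. x = -7 + (-2) = -9, y = 7 + (6) = 13 (matches)
Every step is consistent.

no error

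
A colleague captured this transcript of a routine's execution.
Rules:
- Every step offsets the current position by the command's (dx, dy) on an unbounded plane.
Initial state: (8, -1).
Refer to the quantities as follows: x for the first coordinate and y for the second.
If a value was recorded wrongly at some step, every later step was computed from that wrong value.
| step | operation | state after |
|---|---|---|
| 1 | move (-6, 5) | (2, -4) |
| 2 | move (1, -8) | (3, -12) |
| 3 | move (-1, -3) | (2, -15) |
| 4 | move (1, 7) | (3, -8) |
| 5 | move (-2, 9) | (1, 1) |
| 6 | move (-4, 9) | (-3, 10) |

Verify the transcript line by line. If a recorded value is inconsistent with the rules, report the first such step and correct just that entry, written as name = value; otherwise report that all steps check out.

Step 1: x = 8 + (-6) = 2, y = -1 + (5) = 4 — a discrepancy with the transcript.
First incorrect step: 1; the correct value is y = 4.

step 1, y = 4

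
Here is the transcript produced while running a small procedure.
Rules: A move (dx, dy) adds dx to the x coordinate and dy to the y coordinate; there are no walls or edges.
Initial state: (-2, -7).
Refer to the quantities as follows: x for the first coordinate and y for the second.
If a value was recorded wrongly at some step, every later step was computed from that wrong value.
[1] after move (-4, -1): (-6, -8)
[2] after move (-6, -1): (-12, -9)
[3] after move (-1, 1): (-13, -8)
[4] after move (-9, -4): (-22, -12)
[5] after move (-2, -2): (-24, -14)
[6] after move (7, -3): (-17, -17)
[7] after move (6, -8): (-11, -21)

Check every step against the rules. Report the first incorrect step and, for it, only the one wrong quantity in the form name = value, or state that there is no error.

Step 1: x = -2 + (-4) = -6, y = -7 + (-1) = -8 — no discrepancy.
Step 2: x = -6 + (-6) = -12, y = -8 + (-1) = -9 — in agreement.
Step 3: x = -12 + (-1) = -13, y = -9 + (1) = -8 — agrees with the transcript.
Step 4: x = -13 + (-9) = -22, y = -8 + (-4) = -12 — same as recorded.
Step 5: x = -22 + (-2) = -24, y = -12 + (-2) = -14 — no discrepancy.
Step 6: x = -24 + (7) = -17, y = -14 + (-3) = -17 — agrees with the transcript.
Step 7: x = -17 + (6) = -11, y = -17 + (-8) = -25 — this is not what the transcript shows.
First incorrect step: 7; the correct value is y = -25.

step 7, y = -25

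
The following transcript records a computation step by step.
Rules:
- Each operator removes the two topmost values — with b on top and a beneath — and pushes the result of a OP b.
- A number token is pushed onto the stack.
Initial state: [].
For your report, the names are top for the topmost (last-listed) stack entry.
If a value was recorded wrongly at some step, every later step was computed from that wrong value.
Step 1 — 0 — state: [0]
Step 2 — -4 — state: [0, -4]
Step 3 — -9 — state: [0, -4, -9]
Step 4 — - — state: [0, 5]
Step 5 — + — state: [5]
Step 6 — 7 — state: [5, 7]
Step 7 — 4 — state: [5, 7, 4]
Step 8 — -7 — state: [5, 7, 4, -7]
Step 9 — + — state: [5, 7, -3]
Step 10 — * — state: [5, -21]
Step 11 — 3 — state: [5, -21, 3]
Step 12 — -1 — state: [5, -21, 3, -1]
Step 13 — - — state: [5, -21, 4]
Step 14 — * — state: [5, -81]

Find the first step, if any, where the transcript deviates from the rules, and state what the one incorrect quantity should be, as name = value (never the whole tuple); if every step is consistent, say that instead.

Step 1: push 0: top = 0 — verified.
Step 2: push -4: top = -4 — matches.
Step 3: push -9: top = -9 — confirmed correct.
Step 4: -4 - -9 = 5 — no discrepancy.
Step 5: 0 + 5 = 5 — same as recorded.
Step 6: push 7: top = 7 — exactly as logged.
Step 7: push 4: top = 4 — confirmed correct.
Step 8: push -7: top = -7 — checks out.
Step 9: 4 + -7 = -3 — consistent with the transcript.
Step 10: 7 * -3 = -21 — agrees with the transcript.
Step 11: push 3: top = 3 — confirmed correct.
Step 12: push -1: top = -1 — in agreement.
Step 13: 3 - -1 = 4 — checks out.
Step 14: -21 * 4 = -84 — the transcript has a different value.
The earliest wrong entry is at step 14: it should read top = -84.

step 14, top = -84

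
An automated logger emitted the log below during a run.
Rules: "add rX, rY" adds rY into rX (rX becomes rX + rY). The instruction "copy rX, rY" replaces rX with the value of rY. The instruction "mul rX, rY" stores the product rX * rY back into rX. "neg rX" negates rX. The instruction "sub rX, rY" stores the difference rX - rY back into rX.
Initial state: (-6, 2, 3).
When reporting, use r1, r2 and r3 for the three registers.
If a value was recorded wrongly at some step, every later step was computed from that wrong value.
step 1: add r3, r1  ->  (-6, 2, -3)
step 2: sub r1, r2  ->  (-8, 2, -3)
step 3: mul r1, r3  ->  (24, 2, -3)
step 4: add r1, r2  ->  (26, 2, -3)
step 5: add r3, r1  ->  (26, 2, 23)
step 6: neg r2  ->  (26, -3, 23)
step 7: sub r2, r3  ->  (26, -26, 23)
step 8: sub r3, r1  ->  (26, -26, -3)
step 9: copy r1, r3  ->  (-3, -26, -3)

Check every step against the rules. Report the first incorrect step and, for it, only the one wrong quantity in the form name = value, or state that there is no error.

Recomputing the run from the initial state:
step 1: r1 = -6, r2 = 2, r3 = -3
step 2: r1 = -8, r2 = 2, r3 = -3
step 3: r1 = 24, r2 = 2, r3 = -3
step 4: r1 = 26, r2 = 2, r3 = -3
step 5: r1 = 26, r2 = 2, r3 = 23
step 6: r1 = 26, r2 = -2, r3 = 23
step 7: r1 = 26, r2 = -25, r3 = 23
step 8: r1 = 26, r2 = -25, r3 = -3
step 9: r1 = -3, r2 = -25, r3 = -3
The first disagreement with the log is at step 6, where the value should be r2 = -2.

step 6, r2 = -2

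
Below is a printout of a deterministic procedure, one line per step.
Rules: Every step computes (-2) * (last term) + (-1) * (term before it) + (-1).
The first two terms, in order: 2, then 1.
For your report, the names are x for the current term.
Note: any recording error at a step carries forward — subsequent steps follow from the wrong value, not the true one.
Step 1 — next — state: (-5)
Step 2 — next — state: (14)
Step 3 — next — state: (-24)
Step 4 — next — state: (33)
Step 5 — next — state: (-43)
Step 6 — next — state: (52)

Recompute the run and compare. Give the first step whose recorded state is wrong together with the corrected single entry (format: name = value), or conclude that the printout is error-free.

Recomputing the run from the initial state:
step 1: x = -5
step 2: x = 8
step 3: x = -12
step 4: x = 15
step 5: x = -19
step 6: x = 22
The first disagreement with the printout is at step 2, where the value should be x = 8.

step 2, x = 8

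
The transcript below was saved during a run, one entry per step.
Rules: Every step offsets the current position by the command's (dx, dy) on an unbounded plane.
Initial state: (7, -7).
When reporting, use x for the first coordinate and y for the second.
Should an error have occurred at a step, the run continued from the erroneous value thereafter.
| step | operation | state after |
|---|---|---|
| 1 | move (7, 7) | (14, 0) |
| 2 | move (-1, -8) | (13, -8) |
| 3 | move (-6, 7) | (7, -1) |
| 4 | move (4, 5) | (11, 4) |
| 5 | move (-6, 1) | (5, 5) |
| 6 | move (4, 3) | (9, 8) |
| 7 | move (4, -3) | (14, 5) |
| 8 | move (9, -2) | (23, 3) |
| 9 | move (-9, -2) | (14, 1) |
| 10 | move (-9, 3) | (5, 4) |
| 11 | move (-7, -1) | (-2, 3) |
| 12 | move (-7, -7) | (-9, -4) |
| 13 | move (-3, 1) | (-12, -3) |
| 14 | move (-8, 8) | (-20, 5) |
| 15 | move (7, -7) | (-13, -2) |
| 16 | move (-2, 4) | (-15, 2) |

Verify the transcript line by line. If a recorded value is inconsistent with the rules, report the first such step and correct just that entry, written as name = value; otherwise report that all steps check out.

step 7, x = 13

Step 1: x = 7 + (7) = 14, y = -7 + (7) = 0 — no discrepancy.
Step 2: x = 14 + (-1) = 13, y = 0 + (-8) = -8 — consistent with the transcript.
Step 3: x = 13 + (-6) = 7, y = -8 + (7) = -1 — same as recorded.
Step 4: x = 7 + (4) = 11, y = -1 + (5) = 4 — confirmed correct.
Step 5: x = 11 + (-6) = 5, y = 4 + (1) = 5 — agrees with the transcript.
Step 6: x = 5 + (4) = 9, y = 5 + (3) = 8 — verified.
Step 7: x = 9 + (4) = 13, y = 8 + (-3) = 5 — the transcript disagrees here.
So the first discrepancy is step 7, where the right value is x = 13.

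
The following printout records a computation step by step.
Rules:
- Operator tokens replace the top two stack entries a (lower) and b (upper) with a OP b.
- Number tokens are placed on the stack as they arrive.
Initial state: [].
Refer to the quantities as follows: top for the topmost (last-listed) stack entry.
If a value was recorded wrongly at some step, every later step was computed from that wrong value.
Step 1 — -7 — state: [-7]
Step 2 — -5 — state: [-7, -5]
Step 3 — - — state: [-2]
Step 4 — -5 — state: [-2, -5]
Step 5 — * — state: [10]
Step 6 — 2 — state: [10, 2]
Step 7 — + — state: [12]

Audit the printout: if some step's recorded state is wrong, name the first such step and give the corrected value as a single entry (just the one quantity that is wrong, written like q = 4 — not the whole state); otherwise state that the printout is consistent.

Step 1: push -7: top = -7 — verified.
Step 2: push -5: top = -5 — exactly as logged.
Step 3: -7 - -5 = -2 — matches.
Step 4: push -5: top = -5 — matches.
Step 5: -2 * -5 = 10 — in agreement.
Step 6: push 2: top = 2 — consistent with the printout.
Step 7: 10 + 2 = 12 — confirmed correct.
All entries verified; no error found.

no error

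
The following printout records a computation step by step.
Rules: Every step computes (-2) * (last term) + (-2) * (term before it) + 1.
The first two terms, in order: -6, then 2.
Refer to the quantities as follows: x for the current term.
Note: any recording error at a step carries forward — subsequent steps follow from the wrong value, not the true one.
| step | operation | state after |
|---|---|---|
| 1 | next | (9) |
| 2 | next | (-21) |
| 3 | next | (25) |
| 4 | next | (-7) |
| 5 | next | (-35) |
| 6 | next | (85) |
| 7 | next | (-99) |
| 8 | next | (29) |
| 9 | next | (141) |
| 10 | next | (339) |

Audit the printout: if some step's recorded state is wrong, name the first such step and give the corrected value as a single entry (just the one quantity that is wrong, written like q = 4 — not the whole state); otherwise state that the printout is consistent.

step 10, x = -339

Step 1: x = -2*(2) + (-2)*(-6) + (1) = 9 — same as recorded.
Step 2: x = -2*(9) + (-2)*(2) + (1) = -21 — matches.
Step 3: x = -2*(-21) + (-2)*(9) + (1) = 25 — checks out.
Step 4: x = -2*(25) + (-2)*(-21) + (1) = -7 — no discrepancy.
Step 5: x = -2*(-7) + (-2)*(25) + (1) = -35 — consistent with the printout.
Step 6: x = -2*(-35) + (-2)*(-7) + (1) = 85 — in agreement.
Step 7: x = -2*(85) + (-2)*(-35) + (1) = -99 — matches.
Step 8: x = -2*(-99) + (-2)*(85) + (1) = 29 — agrees with the printout.
Step 9: x = -2*(29) + (-2)*(-99) + (1) = 141 — exactly as logged.
Step 10: x = -2*(141) + (-2)*(29) + (1) = -339 — the recorded entry deviates here.
First deviation found at step 10; the corrected entry is x = -339.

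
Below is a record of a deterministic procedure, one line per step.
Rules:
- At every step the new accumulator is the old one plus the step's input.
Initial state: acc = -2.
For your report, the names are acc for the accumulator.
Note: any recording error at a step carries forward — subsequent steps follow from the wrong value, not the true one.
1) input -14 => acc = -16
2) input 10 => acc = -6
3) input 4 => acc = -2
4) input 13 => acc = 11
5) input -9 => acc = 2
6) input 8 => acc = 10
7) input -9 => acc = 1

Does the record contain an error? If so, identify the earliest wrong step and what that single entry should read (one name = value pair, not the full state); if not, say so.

step 1: acc = -2 + -14 = -16 -> agrees with the record
step 2: acc = -16 + 10 = -6 -> in agreement
step 3: acc = -6 + 4 = -2 -> agrees with the record
step 4: acc = -2 + 13 = 11 -> in agreement
step 5: acc = 11 + -9 = 2 -> confirmed correct
step 6: acc = 2 + 8 = 10 -> consistent with the record
step 7: acc = 10 + -9 = 1 -> confirmed correct
All entries verified; no error found.

no error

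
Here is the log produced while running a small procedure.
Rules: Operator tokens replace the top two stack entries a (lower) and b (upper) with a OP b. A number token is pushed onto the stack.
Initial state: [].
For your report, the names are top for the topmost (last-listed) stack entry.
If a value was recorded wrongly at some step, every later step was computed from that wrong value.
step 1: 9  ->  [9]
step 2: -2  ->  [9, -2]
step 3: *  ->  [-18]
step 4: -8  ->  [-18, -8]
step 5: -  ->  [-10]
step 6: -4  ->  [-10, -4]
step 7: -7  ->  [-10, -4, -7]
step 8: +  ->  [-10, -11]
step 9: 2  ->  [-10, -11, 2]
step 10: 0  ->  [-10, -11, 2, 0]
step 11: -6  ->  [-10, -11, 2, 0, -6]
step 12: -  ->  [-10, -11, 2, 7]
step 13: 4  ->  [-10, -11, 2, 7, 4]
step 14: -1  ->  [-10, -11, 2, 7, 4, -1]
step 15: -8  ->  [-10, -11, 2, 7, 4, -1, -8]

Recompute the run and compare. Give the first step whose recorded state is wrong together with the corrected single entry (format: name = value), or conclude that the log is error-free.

step 12, top = 6

Recomputing the run from the initial state:
step 1: [9]
step 2: [9, -2]
step 3: [-18]
step 4: [-18, -8]
step 5: [-10]
step 6: [-10, -4]
step 7: [-10, -4, -7]
step 8: [-10, -11]
step 9: [-10, -11, 2]
step 10: [-10, -11, 2, 0]
step 11: [-10, -11, 2, 0, -6]
step 12: [-10, -11, 2, 6]
step 13: [-10, -11, 2, 6, 4]
step 14: [-10, -11, 2, 6, 4, -1]
step 15: [-10, -11, 2, 6, 4, -1, -8]
The first disagreement with the log is at step 12, where the value should be top = 6.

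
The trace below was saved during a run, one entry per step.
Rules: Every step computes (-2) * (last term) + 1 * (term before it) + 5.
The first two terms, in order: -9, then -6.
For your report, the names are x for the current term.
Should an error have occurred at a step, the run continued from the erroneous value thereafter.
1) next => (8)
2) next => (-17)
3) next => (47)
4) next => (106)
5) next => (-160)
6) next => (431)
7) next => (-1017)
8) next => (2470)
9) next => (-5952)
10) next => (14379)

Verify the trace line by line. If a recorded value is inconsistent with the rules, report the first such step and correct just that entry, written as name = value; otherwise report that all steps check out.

step 4, x = -106

1. x = -2*(-6) + (1)*(-9) + (5) = 8 (consistent with the trace)
2. x = -2*(8) + (1)*(-6) + (5) = -17 (in agreement)
3. x = -2*(-17) + (1)*(8) + (5) = 47 (verified)
4. x = -2*(47) + (1)*(-17) + (5) = -106 (the recorded entry deviates here)
That makes step 4 the first incorrect line — x = -106 is what it should show.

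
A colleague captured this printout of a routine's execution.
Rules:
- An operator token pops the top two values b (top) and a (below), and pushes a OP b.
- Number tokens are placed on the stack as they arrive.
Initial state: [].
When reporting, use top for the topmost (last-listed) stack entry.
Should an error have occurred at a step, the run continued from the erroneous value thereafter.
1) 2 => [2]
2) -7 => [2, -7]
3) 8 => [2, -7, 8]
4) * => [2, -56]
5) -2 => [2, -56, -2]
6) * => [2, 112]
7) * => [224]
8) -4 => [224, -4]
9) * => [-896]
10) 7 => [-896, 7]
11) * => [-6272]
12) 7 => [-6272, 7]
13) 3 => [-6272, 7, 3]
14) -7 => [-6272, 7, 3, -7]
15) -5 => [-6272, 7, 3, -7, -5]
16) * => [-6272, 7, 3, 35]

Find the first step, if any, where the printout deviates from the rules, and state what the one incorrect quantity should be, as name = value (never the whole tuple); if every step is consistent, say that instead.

no error

step 1: push 2: top = 2 -> consistent with the printout
step 2: push -7: top = -7 -> in agreement
step 3: push 8: top = 8 -> verified
step 4: -7 * 8 = -56 -> no discrepancy
step 5: push -2: top = -2 -> consistent with the printout
step 6: -56 * -2 = 112 -> matches
step 7: 2 * 112 = 224 -> no discrepancy
step 8: push -4: top = -4 -> verified
step 9: 224 * -4 = -896 -> same as recorded
step 10: push 7: top = 7 -> checks out
step 11: -896 * 7 = -6272 -> no discrepancy
step 12: push 7: top = 7 -> matches
step 13: push 3: top = 3 -> consistent with the printout
step 14: push -7: top = -7 -> matches
step 15: push -5: top = -5 -> no discrepancy
step 16: -7 * -5 = 35 -> in agreement
The recomputation confirms every line.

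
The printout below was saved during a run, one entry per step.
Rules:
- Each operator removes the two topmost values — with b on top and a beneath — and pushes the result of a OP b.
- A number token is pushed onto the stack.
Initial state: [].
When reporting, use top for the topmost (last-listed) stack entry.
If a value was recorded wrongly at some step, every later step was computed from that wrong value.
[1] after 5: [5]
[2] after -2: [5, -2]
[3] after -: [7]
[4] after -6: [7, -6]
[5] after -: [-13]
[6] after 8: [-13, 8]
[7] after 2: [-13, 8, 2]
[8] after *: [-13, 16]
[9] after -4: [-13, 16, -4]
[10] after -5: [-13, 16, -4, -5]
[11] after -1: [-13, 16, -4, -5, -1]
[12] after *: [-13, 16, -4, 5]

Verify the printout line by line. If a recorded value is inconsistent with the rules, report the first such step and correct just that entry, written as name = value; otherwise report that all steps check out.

step 5, top = 13

step 1: push 5: top = 5 -> in agreement
step 2: push -2: top = -2 -> agrees with the printout
step 3: 5 - -2 = 7 -> in agreement
step 4: push -6: top = -6 -> same as recorded
step 5: 7 - -6 = 13 -> the printout disagrees here
That makes step 5 the first incorrect line — top = 13 is what it should show.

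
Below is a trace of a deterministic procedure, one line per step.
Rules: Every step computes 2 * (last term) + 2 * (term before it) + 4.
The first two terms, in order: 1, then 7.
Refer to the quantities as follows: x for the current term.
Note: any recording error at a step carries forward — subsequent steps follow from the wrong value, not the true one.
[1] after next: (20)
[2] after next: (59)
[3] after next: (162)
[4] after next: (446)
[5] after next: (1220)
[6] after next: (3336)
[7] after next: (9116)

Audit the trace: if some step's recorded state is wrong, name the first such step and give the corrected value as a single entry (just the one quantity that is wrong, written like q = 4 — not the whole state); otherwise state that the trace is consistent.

Recomputing the run from the initial state:
step 1: x = 20
step 2: x = 58
step 3: x = 160
step 4: x = 440
step 5: x = 1204
step 6: x = 3292
step 7: x = 8996
The first disagreement with the trace is at step 2, where the value should be x = 58.

step 2, x = 58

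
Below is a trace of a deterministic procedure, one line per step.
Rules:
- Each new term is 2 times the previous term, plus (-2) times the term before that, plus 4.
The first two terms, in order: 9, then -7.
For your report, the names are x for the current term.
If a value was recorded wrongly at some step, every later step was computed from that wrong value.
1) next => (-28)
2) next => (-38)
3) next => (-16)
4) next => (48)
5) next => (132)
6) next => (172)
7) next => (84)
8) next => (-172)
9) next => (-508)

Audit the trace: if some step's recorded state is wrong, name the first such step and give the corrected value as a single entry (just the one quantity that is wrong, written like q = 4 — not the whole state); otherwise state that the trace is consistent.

no error

Step 1: x = 2*(-7) + (-2)*(9) + (4) = -28 — confirmed correct.
Step 2: x = 2*(-28) + (-2)*(-7) + (4) = -38 — no discrepancy.
Step 3: x = 2*(-38) + (-2)*(-28) + (4) = -16 — checks out.
Step 4: x = 2*(-16) + (-2)*(-38) + (4) = 48 — consistent with the trace.
Step 5: x = 2*(48) + (-2)*(-16) + (4) = 132 — matches.
Step 6: x = 2*(132) + (-2)*(48) + (4) = 172 — matches.
Step 7: x = 2*(172) + (-2)*(132) + (4) = 84 — consistent with the trace.
Step 8: x = 2*(84) + (-2)*(172) + (4) = -172 — verified.
Step 9: x = 2*(-172) + (-2)*(84) + (4) = -508 — verified.
No step deviates from the rules.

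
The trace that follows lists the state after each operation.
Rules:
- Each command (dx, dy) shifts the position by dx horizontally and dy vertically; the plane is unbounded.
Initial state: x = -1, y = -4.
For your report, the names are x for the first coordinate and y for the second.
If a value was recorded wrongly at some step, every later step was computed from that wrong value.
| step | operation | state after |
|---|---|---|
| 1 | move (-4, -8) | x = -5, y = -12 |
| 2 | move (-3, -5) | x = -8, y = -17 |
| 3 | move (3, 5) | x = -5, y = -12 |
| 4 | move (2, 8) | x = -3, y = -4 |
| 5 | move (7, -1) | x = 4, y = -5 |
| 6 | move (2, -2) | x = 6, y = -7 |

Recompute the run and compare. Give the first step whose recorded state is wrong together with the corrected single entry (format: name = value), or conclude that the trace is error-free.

step 1: x = -1 + (-4) = -5, y = -4 + (-8) = -12 -> consistent with the trace
step 2: x = -5 + (-3) = -8, y = -12 + (-5) = -17 -> consistent with the trace
step 3: x = -8 + (3) = -5, y = -17 + (5) = -12 -> same as recorded
step 4: x = -5 + (2) = -3, y = -12 + (8) = -4 -> in agreement
step 5: x = -3 + (7) = 4, y = -4 + (-1) = -5 -> checks out
step 6: x = 4 + (2) = 6, y = -5 + (-2) = -7 -> same as recorded
All steps check out; nothing to correct.

no error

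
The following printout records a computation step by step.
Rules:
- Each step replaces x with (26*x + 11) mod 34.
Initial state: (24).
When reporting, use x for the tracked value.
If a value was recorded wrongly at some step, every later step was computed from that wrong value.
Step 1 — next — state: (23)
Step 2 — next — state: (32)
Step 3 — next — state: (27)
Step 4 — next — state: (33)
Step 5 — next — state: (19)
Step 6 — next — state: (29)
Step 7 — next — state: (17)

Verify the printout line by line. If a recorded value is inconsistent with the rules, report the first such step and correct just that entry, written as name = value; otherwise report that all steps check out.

step 2, x = 31

step 1: x = (26*24 + 11) mod 34 = 23 -> verified
step 2: x = (26*23 + 11) mod 34 = 31 -> the recorded entry deviates here
First incorrect step: 2; the correct value is x = 31.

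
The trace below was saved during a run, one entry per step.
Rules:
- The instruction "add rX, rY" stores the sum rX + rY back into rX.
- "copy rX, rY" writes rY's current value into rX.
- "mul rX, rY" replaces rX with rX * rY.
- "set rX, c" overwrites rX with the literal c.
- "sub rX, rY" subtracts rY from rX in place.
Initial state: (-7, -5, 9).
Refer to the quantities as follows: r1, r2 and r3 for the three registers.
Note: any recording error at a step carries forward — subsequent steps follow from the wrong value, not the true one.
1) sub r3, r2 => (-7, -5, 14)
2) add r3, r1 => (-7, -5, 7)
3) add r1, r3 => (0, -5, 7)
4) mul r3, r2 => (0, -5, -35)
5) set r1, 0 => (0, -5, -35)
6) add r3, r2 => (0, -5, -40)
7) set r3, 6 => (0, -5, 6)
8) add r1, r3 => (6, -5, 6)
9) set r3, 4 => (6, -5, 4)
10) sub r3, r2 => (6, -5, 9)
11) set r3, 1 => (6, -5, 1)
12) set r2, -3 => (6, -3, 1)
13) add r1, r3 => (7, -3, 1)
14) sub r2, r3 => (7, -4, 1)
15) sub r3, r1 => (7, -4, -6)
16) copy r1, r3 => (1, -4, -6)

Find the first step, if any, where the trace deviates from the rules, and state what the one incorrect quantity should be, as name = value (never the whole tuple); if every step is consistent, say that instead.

step 16, r1 = -6

Recomputing the run from the initial state:
step 1: r1 = -7, r2 = -5, r3 = 14
step 2: r1 = -7, r2 = -5, r3 = 7
step 3: r1 = 0, r2 = -5, r3 = 7
step 4: r1 = 0, r2 = -5, r3 = -35
step 5: r1 = 0, r2 = -5, r3 = -35
step 6: r1 = 0, r2 = -5, r3 = -40
step 7: r1 = 0, r2 = -5, r3 = 6
step 8: r1 = 6, r2 = -5, r3 = 6
step 9: r1 = 6, r2 = -5, r3 = 4
step 10: r1 = 6, r2 = -5, r3 = 9
step 11: r1 = 6, r2 = -5, r3 = 1
step 12: r1 = 6, r2 = -3, r3 = 1
step 13: r1 = 7, r2 = -3, r3 = 1
step 14: r1 = 7, r2 = -4, r3 = 1
step 15: r1 = 7, r2 = -4, r3 = -6
step 16: r1 = -6, r2 = -4, r3 = -6
The first disagreement with the trace is at step 16, where the value should be r1 = -6.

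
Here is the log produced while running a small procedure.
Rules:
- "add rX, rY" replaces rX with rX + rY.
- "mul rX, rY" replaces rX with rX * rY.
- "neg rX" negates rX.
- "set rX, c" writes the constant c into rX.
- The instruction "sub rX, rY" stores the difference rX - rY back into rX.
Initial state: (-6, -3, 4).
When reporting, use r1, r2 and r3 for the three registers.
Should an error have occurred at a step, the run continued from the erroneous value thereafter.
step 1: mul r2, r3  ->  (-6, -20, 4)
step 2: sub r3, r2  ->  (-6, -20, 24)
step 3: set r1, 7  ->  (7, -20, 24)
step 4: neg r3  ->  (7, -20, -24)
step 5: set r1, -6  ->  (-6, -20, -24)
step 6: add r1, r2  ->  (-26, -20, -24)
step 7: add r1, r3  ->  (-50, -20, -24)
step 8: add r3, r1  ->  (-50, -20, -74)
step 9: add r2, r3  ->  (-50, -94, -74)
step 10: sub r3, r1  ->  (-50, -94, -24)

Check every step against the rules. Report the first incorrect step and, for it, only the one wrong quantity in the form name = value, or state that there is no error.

step 1, r2 = -12

step 1: r2 = -3 * 4 = -12 -> first mismatch against the log
First incorrect step: 1; the correct value is r2 = -12.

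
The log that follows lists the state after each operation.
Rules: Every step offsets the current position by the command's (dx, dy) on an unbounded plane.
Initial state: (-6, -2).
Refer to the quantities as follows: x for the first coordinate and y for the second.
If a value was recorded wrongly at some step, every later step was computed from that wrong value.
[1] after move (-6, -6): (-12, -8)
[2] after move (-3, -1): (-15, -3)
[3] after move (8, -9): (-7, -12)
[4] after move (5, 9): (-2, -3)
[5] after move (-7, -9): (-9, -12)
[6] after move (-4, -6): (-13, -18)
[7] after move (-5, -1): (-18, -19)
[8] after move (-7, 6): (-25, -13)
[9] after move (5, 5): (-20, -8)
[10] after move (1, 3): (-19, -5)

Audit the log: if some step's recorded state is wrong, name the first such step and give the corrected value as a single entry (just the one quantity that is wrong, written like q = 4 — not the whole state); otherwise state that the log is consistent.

step 2, y = -9

step 1: x = -6 + (-6) = -12, y = -2 + (-6) = -8 -> matches
step 2: x = -12 + (-3) = -15, y = -8 + (-1) = -9 -> the entry is off here
The audit stops at step 2: the recorded entry is wrong and should be y = -9.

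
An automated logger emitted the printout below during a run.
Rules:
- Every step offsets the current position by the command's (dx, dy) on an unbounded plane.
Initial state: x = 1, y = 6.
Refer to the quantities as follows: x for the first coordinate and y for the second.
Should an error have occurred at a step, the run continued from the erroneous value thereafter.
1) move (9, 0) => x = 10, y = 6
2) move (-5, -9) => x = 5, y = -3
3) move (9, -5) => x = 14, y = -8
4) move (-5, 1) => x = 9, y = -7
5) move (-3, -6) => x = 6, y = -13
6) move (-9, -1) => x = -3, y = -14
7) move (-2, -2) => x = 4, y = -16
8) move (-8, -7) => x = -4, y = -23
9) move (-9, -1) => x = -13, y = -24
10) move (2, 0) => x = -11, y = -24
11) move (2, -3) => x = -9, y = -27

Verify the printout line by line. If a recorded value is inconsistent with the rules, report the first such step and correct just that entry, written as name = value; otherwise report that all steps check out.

step 7, x = -5

1. x = 1 + (9) = 10, y = 6 + (0) = 6 (matches)
2. x = 10 + (-5) = 5, y = 6 + (-9) = -3 (confirmed correct)
3. x = 5 + (9) = 14, y = -3 + (-5) = -8 (checks out)
4. x = 14 + (-5) = 9, y = -8 + (1) = -7 (same as recorded)
5. x = 9 + (-3) = 6, y = -7 + (-6) = -13 (in agreement)
6. x = 6 + (-9) = -3, y = -13 + (-1) = -14 (no discrepancy)
7. x = -3 + (-2) = -5, y = -14 + (-2) = -16 (a discrepancy with the printout)
Step 7 is the first one off; corrected, x = -5.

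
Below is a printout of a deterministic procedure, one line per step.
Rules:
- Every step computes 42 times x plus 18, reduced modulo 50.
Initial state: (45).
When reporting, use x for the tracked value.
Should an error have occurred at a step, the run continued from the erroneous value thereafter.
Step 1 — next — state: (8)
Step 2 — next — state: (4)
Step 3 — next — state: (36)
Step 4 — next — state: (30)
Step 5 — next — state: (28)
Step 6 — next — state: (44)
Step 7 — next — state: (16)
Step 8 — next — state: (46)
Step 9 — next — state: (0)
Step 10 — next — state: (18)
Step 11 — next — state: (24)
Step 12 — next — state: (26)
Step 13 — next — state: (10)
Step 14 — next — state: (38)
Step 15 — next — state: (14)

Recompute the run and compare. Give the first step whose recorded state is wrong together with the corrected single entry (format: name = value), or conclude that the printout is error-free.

step 8, x = 40

step 1: x = (42*45 + 18) mod 50 = 8 -> in agreement
step 2: x = (42*8 + 18) mod 50 = 4 -> confirmed correct
step 3: x = (42*4 + 18) mod 50 = 36 -> checks out
step 4: x = (42*36 + 18) mod 50 = 30 -> same as recorded
step 5: x = (42*30 + 18) mod 50 = 28 -> confirmed correct
step 6: x = (42*28 + 18) mod 50 = 44 -> consistent with the printout
step 7: x = (42*44 + 18) mod 50 = 16 -> in agreement
step 8: x = (42*16 + 18) mod 50 = 40 -> first mismatch against the printout
Conclusion: step 8 carries the first error; the entry should be x = 40.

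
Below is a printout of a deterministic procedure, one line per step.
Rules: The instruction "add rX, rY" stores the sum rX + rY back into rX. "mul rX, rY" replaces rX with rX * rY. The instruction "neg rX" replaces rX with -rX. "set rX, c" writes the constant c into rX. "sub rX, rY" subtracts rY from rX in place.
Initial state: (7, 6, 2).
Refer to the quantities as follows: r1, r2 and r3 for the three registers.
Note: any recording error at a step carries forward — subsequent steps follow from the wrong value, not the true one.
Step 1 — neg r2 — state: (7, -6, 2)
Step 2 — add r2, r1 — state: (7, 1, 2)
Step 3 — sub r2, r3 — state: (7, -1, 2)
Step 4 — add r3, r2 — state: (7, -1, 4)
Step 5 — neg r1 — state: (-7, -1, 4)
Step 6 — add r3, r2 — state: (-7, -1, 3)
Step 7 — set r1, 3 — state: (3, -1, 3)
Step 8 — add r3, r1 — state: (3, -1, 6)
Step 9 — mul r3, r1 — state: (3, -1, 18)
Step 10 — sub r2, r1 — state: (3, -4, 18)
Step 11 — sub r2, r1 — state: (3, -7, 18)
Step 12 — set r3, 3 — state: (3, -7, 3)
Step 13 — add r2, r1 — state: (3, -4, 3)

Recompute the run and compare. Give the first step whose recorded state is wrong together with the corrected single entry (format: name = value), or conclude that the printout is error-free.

step 4, r3 = 1

Recomputing the run from the initial state:
step 1: r1 = 7, r2 = -6, r3 = 2
step 2: r1 = 7, r2 = 1, r3 = 2
step 3: r1 = 7, r2 = -1, r3 = 2
step 4: r1 = 7, r2 = -1, r3 = 1
step 5: r1 = -7, r2 = -1, r3 = 1
step 6: r1 = -7, r2 = -1, r3 = 0
step 7: r1 = 3, r2 = -1, r3 = 0
step 8: r1 = 3, r2 = -1, r3 = 3
step 9: r1 = 3, r2 = -1, r3 = 9
step 10: r1 = 3, r2 = -4, r3 = 9
step 11: r1 = 3, r2 = -7, r3 = 9
step 12: r1 = 3, r2 = -7, r3 = 3
step 13: r1 = 3, r2 = -4, r3 = 3
The first disagreement with the printout is at step 4, where the value should be r3 = 1.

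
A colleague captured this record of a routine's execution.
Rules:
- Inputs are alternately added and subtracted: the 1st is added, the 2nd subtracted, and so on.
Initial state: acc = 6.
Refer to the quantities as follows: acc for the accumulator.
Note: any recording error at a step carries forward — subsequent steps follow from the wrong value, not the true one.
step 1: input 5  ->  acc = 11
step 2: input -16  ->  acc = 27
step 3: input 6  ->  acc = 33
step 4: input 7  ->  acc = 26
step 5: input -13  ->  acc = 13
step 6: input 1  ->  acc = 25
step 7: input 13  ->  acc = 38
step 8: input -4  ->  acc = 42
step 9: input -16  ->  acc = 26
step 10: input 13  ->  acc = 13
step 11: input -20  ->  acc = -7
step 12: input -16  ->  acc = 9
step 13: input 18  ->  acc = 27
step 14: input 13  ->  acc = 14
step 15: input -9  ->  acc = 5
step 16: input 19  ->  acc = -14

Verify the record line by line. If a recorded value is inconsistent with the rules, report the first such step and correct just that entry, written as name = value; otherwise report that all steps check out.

Recomputing the run from the initial state:
step 1: acc = 11
step 2: acc = 27
step 3: acc = 33
step 4: acc = 26
step 5: acc = 13
step 6: acc = 12
step 7: acc = 25
step 8: acc = 29
step 9: acc = 13
step 10: acc = 0
step 11: acc = -20
step 12: acc = -4
step 13: acc = 14
step 14: acc = 1
step 15: acc = -8
step 16: acc = -27
The first disagreement with the record is at step 6, where the value should be acc = 12.

step 6, acc = 12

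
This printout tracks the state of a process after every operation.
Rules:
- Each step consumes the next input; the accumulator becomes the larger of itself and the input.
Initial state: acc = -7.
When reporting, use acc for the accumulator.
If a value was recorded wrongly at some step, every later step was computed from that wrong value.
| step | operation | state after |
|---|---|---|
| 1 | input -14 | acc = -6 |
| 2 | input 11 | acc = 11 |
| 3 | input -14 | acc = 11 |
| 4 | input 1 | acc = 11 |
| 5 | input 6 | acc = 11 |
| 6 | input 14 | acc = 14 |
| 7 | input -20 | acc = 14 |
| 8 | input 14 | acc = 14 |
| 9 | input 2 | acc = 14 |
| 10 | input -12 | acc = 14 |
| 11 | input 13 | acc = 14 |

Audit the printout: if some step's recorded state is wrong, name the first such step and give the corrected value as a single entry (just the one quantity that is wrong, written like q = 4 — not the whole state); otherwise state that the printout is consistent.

step 1: acc = max(-7, -14) = -7 -> a discrepancy with the printout
First deviation found at step 1; the corrected entry is acc = -7.

step 1, acc = -7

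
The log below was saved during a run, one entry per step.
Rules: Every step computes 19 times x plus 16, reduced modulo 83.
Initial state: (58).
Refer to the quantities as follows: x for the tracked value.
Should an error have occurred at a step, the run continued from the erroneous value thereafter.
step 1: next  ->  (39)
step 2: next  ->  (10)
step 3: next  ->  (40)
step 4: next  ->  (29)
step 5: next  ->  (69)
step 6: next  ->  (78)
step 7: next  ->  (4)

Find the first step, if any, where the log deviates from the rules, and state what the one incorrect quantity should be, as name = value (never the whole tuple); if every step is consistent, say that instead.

step 6, x = 82

Step 1: x = (19*58 + 16) mod 83 = 39 — in agreement.
Step 2: x = (19*39 + 16) mod 83 = 10 — same as recorded.
Step 3: x = (19*10 + 16) mod 83 = 40 — exactly as logged.
Step 4: x = (19*40 + 16) mod 83 = 29 — checks out.
Step 5: x = (19*29 + 16) mod 83 = 69 — no discrepancy.
Step 6: x = (19*69 + 16) mod 83 = 82 — this is not what the log shows.
The audit stops at step 6: the recorded entry is wrong and should be x = 82.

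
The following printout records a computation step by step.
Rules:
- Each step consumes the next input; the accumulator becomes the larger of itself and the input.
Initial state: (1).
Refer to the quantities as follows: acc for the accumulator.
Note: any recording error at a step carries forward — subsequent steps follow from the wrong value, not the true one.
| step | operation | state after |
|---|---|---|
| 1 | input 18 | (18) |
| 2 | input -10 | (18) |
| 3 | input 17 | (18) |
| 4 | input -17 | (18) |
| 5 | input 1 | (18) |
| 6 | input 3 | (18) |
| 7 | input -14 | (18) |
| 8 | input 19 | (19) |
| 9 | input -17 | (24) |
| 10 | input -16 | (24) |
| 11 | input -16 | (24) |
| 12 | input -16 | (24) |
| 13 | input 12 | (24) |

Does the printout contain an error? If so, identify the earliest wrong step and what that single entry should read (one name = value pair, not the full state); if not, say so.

Recomputing the run from the initial state:
step 1: acc = 18
step 2: acc = 18
step 3: acc = 18
step 4: acc = 18
step 5: acc = 18
step 6: acc = 18
step 7: acc = 18
step 8: acc = 19
step 9: acc = 19
step 10: acc = 19
step 11: acc = 19
step 12: acc = 19
step 13: acc = 19
The first disagreement with the printout is at step 9, where the value should be acc = 19.

step 9, acc = 19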